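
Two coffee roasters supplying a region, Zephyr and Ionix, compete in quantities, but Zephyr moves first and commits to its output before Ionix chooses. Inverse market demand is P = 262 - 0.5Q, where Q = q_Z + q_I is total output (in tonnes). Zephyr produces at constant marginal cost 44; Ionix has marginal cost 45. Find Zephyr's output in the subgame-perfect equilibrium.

The follower Ionix best-responds to any q_Z: π_I = (262 - 0.5Q)q_I - 45q_I.
∂π_I/∂q_I = 217 - (1/2)q_Z - q_I = 0 gives the reaction function q_I = (217 - (1/2)q_Z).
The leader anticipates this reaction. Substituting into P = 262 - 0.5Q gives P = 307/2 - (1/4)q_Z, so π_Z = (307/2 - (1/4)q_Z)q_Z - 44q_Z.
Leader FOC: 219/2 - (1/2)q_Z = 0, so q_Z = 219.
Then q_I = (217 - (1/2)·219) = 215/2.

219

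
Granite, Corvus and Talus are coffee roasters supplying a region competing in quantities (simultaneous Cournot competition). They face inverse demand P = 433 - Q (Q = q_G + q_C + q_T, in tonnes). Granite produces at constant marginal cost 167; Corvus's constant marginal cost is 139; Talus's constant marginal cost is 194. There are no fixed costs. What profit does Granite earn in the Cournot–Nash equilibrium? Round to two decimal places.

4389.06

Granite's profit: π_G = (433 - Q)q_G - (167q_G). Setting ∂π_G/∂q_G = 0: 266 - 2q_G - (q_C + q_T) = 0.
Corvus's profit: π_C = (433 - Q)q_C - (139q_C). Setting ∂π_C/∂q_C = 0: 294 - 2q_C - (q_G + q_T) = 0.
Talus's profit: π_T = (433 - Q)q_T - (194q_T). Setting ∂π_T/∂q_T = 0: 239 - 2q_T - (q_G + q_C) = 0.
Summing all 3 equations gives 799 − 4Q = 0, hence Q = 799/4.
Back-substituting: q_G = (266 − 799/4) = 265/4, q_C = (294 − 799/4) = 377/4, q_T = (239 − 799/4) = 157/4.
Price P = 433 - 799/4 = 933/4.
Granite's profit: (933/4 - 167)·(265/4) = 4389.0625.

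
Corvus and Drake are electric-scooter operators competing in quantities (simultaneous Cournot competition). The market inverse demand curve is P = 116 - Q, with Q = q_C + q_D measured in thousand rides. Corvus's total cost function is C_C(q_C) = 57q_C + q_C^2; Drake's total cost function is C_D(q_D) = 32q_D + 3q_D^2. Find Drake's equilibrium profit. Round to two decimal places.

319.37

Corvus's profit: π_C = (116 - Q)q_C - (57q_C + q_C²). Setting ∂π_C/∂q_C = 0: 59 - 4q_C - (q_D) = 0.
Drake's profit: π_D = (116 - Q)q_D - (32q_D + 3q_D²). Setting ∂π_D/∂q_D = 0: 84 - 8q_D - (q_C) = 0.
Rearranging gives the reaction functions q_C = (59 - q_D)/4 and q_D = (84 - q_C)/8.
Solving the pair: q_C = 388/31, q_D = 277/31.
Price P = 116 - 665/31 = 94.5484.
Drake's profit: 94.5484·(277/31) - 32·(277/31) - 3(277/31)² = 319.3715.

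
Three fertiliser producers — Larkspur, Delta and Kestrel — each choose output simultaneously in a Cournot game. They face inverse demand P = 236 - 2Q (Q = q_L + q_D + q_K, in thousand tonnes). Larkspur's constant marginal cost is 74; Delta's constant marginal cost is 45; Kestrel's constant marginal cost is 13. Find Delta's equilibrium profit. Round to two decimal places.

1104.50

Larkspur's profit: π_L = (236 - 2Q)q_L - (74q_L). Setting ∂π_L/∂q_L = 0: 162 - 4q_L - 2(q_D + q_K) = 0.
Delta's first-order condition: 191 - 4q_D - 2(q_L + q_K) = 0.
Kestrel's profit: π_K = (236 - 2Q)q_K - (13q_K). Setting ∂π_K/∂q_K = 0: 223 - 4q_K - 2(q_L + q_D) = 0.
Adding the 3 conditions: 576 − 4Q − 4Q = 0, i.e. Q = 72.
Back-substituting: q_L = (162 − 144)/2 = 9, q_D = (191 − 144)/2 = 47/2, q_K = (223 − 144)/2 = 79/2.
Price P = 236 - 2·72 = 92.
Delta's profit: (92 - 45)·(47/2) = 1104.5000.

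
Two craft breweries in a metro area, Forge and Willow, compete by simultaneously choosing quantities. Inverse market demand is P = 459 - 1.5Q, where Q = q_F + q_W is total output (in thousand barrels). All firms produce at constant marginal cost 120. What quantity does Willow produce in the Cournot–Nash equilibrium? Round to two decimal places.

A representative firm's profit is π_i = q_i(459 - 1.5Q) - 120q_i.
First-order condition (treating rivals' output as given): 339 - 3q_i - (3/2)q_j = 0.
By symmetry each firm produces the same amount; substituting q_j = q_i yields q_i = 339/(9/2) = 226/3.

75.33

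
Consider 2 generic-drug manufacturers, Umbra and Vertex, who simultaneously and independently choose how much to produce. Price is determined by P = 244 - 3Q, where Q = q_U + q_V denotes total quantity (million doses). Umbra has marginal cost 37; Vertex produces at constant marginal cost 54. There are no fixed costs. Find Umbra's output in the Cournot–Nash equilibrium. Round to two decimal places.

24.89

Umbra's profit: π_U = (244 - 3Q)q_U - (37q_U). Setting ∂π_U/∂q_U = 0: 207 - 6q_U - 3(q_V) = 0.
Vertex's profit: π_V = (244 - 3Q)q_V - (54q_V). Setting ∂π_V/∂q_V = 0: 190 - 6q_V - 3(q_U) = 0.
Best responses: q_U = (207 - 3q_V)/6, q_V = (190 - 3q_U)/6.
Solving the pair: q_U = 224/9, q_V = 173/9.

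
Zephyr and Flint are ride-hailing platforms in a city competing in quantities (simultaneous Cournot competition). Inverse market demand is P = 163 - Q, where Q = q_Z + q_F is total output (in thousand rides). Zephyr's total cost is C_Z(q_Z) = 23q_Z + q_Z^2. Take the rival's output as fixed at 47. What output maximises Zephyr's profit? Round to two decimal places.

23.25

With the rival's output fixed at 47, Zephyr's profit is π_Z = (163 - 47 - q_Z)q_Z - (23q_Z + q_Z²) = (116 - q_Z)q_Z - (23q_Z + q_Z²).
∂π_Z/∂q_Z = 93 - 4q_Z = 0, so q_Z = 93/4.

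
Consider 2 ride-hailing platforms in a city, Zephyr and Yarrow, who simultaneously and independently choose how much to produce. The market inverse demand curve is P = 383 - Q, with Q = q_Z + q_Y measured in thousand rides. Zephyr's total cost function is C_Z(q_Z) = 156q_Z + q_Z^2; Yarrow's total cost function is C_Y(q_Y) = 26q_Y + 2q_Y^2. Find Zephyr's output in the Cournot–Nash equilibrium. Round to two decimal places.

Zephyr's profit: π_Z = (383 - Q)q_Z - (156q_Z + q_Z²). Setting ∂π_Z/∂q_Z = 0: 227 - 4q_Z - (q_Y) = 0.
Yarrow's first-order condition: 357 - 6q_Y - (q_Z) = 0.
So q_Z = (227 - q_Y)/4 and q_Y = (357 - q_Z)/6.
Substituting one into the other gives q_Z = 1005/23 and q_Y = 1201/23.

43.70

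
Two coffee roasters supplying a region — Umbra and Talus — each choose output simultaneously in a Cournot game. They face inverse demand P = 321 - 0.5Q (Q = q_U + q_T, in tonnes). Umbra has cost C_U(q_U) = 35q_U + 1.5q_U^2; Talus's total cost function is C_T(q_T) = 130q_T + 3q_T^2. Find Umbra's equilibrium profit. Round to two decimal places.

9440.12

Umbra's profit: π_U = (321 - 0.5Q)q_U - (35q_U + (3/2)q_U²). Setting ∂π_U/∂q_U = 0: 286 - 4q_U - (1/2)(q_T) = 0.
Talus's first-order condition: 191 - 7q_T - (1/2)(q_U) = 0.
So q_U = (286 - (1/2)q_T)/4 and q_T = (191 - (1/2)q_U)/7.
Solving the pair: q_U = 68.7027, q_T = 828/37.
Price P = 321 - (1/2)·91.0811 = 275.4595.
Umbra's profit: 275.4595·68.7027 - 35·68.7027 - (3/2)·68.7027² = 9440.1227.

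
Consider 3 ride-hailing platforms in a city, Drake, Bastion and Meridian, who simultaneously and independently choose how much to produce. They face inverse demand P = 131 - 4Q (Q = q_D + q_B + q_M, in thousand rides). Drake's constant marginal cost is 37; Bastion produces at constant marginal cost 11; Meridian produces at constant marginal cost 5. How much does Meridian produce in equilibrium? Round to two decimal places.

10.25

Drake's profit: π_D = (131 - 4Q)q_D - (37q_D). Setting ∂π_D/∂q_D = 0: 94 - 8q_D - 4(q_B + q_M) = 0.
Bastion's profit: π_B = (131 - 4Q)q_B - (11q_B). Setting ∂π_B/∂q_B = 0: 120 - 8q_B - 4(q_D + q_M) = 0.
Meridian's first-order condition: 126 - 8q_M - 4(q_D + q_B) = 0.
Adding the 3 conditions: 340 − 8Q − 8Q = 0, i.e. Q = 85/4.
Back-substituting: q_D = (94 − 85)/4 = 9/4, q_B = (120 − 85)/4 = 35/4, q_M = (126 − 85)/4 = 41/4.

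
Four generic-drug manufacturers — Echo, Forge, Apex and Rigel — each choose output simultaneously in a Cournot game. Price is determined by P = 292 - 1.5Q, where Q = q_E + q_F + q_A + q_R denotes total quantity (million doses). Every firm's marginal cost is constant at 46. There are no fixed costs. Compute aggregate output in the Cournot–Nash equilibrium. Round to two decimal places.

A representative firm's profit is π_i = q_i(292 - 1.5Q) - 46q_i.
Setting ∂π_i/∂q_i = 0 with rivals' quantities fixed: 246 - 3q_i - (3/2)·Σ_{j≠i} q_j = 0.
With identical firms every q_j equals q_i, so Σ_{j≠i} q_j = 3q_i and 246 = (15/2)q_i, giving q_i = 164/5.
Total output Q = 164/5 + 164/5 + 164/5 + 164/5 = 656/5.

131.20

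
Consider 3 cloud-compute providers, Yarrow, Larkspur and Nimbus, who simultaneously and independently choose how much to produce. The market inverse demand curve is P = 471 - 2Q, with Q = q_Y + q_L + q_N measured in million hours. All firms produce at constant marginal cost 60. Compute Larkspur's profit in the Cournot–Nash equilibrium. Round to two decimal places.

Each firm earns π_i = (471 - 2Q)q_i - 60q_i.
First-order condition (treating rivals' output as given): 411 - 4q_i - 2·Σ_{j≠i} q_j = 0.
By symmetry each firm produces the same amount; substituting Σ_{j≠i} q_j = 2q_i yields q_i = 411/8.
Price P = 471 - 2·(1233/8) = 651/4.
Larkspur's profit: (651/4 - 60)·(411/8) = 5278.7813.

5278.78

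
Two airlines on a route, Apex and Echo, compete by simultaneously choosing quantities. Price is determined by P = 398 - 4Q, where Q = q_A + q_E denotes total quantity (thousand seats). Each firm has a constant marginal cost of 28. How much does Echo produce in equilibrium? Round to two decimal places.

Each firm earns π_i = (398 - 4Q)q_i - 28q_i.
Setting ∂π_i/∂q_i = 0 with rivals' quantities fixed: 370 - 8q_i - 4q_j = 0.
With identical firms every q_j equals q_i, so q_j = q_i and 370 = 12q_i, giving q_i = 185/6.

30.83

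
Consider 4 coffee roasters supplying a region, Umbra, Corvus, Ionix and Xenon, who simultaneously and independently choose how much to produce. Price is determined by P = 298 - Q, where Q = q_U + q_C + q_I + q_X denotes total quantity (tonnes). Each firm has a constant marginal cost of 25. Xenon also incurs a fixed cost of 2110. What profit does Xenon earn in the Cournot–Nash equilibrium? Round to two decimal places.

871.16

A representative firm's profit is π_i = q_i(298 - Q) - 25q_i.
Setting ∂π_i/∂q_i = 0 with rivals' quantities fixed: 273 - 2q_i - Σ_{j≠i} q_j = 0.
With identical firms every q_j equals q_i, so Σ_{j≠i} q_j = 3q_i and 273 = 5q_i, giving q_i = 273/5.
Price P = 298 - 1092/5 = 398/5.
Xenon's profit: (398/5 - 25)·(273/5) - 2110 = 871.1600.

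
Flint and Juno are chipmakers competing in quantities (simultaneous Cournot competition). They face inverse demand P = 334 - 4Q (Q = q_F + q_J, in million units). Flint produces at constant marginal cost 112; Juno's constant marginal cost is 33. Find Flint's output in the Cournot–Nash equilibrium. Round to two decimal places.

Flint's profit: π_F = (334 - 4Q)q_F - (112q_F). Setting ∂π_F/∂q_F = 0: 222 - 8q_F - 4(q_J) = 0.
Juno's first-order condition: 301 - 8q_J - 4(q_F) = 0.
So q_F = (222 - 4q_J)/8 and q_J = (301 - 4q_F)/8.
Substituting one into the other gives q_F = 143/12 and q_J = 95/3.

11.92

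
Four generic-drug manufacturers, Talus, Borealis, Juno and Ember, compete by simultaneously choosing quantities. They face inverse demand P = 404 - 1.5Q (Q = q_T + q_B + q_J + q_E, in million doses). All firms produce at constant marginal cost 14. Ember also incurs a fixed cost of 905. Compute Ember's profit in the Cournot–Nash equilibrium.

3151

A representative firm's profit is π_i = q_i(404 - 1.5Q) - 14q_i.
First-order condition (treating rivals' output as given): 390 - 3q_i - (3/2)·Σ_{j≠i} q_j = 0.
With identical firms every q_j equals q_i, so Σ_{j≠i} q_j = 3q_i and 390 = (15/2)q_i, giving q_i = 52.
Price P = 404 - (3/2)·208 = 92.
Ember's profit: (92 - 14)·52 - 905 = 3151.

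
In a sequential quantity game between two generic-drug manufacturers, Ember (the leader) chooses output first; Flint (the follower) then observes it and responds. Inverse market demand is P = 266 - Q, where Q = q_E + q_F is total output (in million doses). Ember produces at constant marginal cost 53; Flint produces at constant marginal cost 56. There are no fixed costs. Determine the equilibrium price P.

107

Solve by backward induction. Given q_E, the follower Flint maximises π_F = (266 - q_E - q_F)q_F - 56q_F.
Follower FOC: 210 - q_E - 2q_F = 0, so q_F(q_E) = (210 - q_E)/2.
The leader anticipates this reaction. Substituting into P = 266 - Q gives P = 161 - (1/2)q_E, so π_E = (161 - (1/2)q_E)q_E - 53q_E.
Maximising: ∂π_E/∂q_E = 108 - q_E = 0, giving q_E = 108.
Then q_F = (210 - 108)/2 = 51.
Total output Q = 159, so price P = 266 - 159 = 107.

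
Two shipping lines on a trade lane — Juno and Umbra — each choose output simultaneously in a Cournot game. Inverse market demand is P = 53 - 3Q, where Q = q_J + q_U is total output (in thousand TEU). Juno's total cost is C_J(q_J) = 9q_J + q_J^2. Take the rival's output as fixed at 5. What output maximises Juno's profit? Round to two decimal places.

With the rival's output fixed at 5, Juno's profit is π_J = (53 - 3·5 - 3q_J)q_J - (9q_J + q_J²) = (38 - 3q_J)q_J - (9q_J + q_J²).
∂π_J/∂q_J = 29 - 8q_J = 0, so q_J = 29/8.

3.63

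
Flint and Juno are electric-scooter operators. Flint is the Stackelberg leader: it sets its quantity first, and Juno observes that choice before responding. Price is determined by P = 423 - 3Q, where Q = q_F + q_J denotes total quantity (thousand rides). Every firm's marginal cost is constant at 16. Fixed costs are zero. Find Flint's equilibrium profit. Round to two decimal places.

Solve by backward induction. Given q_F, the follower Juno maximises π_J = (423 - 3q_F - 3q_J)q_J - 16q_J.
∂π_J/∂q_J = 407 - 3q_F - 6q_J = 0 gives the reaction function q_J = (407 - 3q_F)/6.
The leader anticipates this reaction. Substituting into P = 423 - 3Q gives P = 439/2 - (3/2)q_F, so π_F = (439/2 - (3/2)q_F)q_F - 16q_F.
Leader FOC: 407/2 - 3q_F = 0, so q_F = 407/6.
Then q_J = (407 - 3·(407/6))/6 = 407/12.
Price P = 423 - 3·(407/4) = 471/4.
Flint's profit: (471/4 - 16)·(407/6) = 6902.0417.

6902.04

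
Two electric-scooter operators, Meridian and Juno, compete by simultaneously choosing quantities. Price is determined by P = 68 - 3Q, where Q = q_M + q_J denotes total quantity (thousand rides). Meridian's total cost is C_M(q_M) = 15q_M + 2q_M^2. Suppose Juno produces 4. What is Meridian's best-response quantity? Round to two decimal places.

With the rival's output fixed at 4, Meridian's profit is π_M = (68 - 3·4 - 3q_M)q_M - (15q_M + 2q_M²) = (56 - 3q_M)q_M - (15q_M + 2q_M²).
∂π_M/∂q_M = 41 - 10q_M = 0, so q_M = 41/10.

4.10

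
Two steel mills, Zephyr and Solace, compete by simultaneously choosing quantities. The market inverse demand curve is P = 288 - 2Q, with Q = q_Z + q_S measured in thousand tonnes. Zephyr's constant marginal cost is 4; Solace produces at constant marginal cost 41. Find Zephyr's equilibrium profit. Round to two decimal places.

5724.50

Zephyr's profit: π_Z = (288 - 2Q)q_Z - (4q_Z). Setting ∂π_Z/∂q_Z = 0: 284 - 4q_Z - 2(q_S) = 0.
Solace's profit: π_S = (288 - 2Q)q_S - (41q_S). Setting ∂π_S/∂q_S = 0: 247 - 4q_S - 2(q_Z) = 0.
Rearranging gives the reaction functions q_Z = (284 - 2q_S)/4 and q_S = (247 - 2q_Z)/4.
Substituting one into the other gives q_Z = 107/2 and q_S = 35.
Price P = 288 - 2·(177/2) = 111.
Zephyr's profit: (111 - 4)·(107/2) = 5724.5000.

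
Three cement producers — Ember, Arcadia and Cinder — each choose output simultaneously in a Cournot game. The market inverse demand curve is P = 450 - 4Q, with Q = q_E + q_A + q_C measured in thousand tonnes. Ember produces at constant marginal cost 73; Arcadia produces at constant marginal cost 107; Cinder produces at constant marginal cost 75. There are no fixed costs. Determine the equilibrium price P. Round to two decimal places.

176.25

Ember's profit: π_E = (450 - 4Q)q_E - (73q_E). Setting ∂π_E/∂q_E = 0: 377 - 8q_E - 4(q_A + q_C) = 0.
Arcadia's profit: π_A = (450 - 4Q)q_A - (107q_A). Setting ∂π_A/∂q_A = 0: 343 - 8q_A - 4(q_E + q_C) = 0.
Cinder's first-order condition: 375 - 8q_C - 4(q_E + q_A) = 0.
Adding the 3 conditions: 1095 − 8Q − 8Q = 0, i.e. Q = 1095/16.
Back-substituting: q_E = (377 − 1095/4)/4 = 413/16, q_A = (343 − 1095/4)/4 = 277/16, q_C = (375 − 1095/4)/4 = 405/16.
Total output Q = 1095/16, so price P = 450 - 4·(1095/16) = 705/4.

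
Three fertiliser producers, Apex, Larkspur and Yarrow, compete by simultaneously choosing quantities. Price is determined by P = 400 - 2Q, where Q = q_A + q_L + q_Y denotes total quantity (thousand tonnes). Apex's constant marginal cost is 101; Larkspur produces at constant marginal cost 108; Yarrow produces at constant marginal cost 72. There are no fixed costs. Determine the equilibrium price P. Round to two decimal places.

170.25

Apex's profit: π_A = (400 - 2Q)q_A - (101q_A). Setting ∂π_A/∂q_A = 0: 299 - 4q_A - 2(q_L + q_Y) = 0.
Larkspur's first-order condition: 292 - 4q_L - 2(q_A + q_Y) = 0.
Yarrow's first-order condition: 328 - 4q_Y - 2(q_A + q_L) = 0.
Adding the 3 first-order conditions: 919 − 8Q = 0, so Q = 919/8.
Back-substituting: q_A = (299 − 919/4)/2 = 277/8, q_L = (292 − 919/4)/2 = 249/8, q_Y = (328 − 919/4)/2 = 393/8.
Total output Q = 919/8, so price P = 400 - 2·(919/8) = 681/4.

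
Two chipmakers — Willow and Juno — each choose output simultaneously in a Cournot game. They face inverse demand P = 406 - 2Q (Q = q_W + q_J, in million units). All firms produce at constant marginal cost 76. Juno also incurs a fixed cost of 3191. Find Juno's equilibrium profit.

2859

A representative firm's profit is π_i = q_i(406 - 2Q) - 76q_i.
First-order condition (treating rivals' output as given): 330 - 4q_i - 2q_j = 0.
By symmetry each firm produces the same amount; substituting q_j = q_i yields q_i = 330/6 = 55.
Price P = 406 - 2·110 = 186.
Juno's profit: (186 - 76)·55 - 3191 = 2859.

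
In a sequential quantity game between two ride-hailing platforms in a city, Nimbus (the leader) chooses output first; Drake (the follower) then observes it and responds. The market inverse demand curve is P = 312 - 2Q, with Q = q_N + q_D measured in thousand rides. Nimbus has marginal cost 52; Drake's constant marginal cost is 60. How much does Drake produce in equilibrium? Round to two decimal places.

29.50

Solve by backward induction. Given q_N, the follower Drake maximises π_D = (312 - 2q_N - 2q_D)q_D - 60q_D.
Follower FOC: 252 - 2q_N - 4q_D = 0, so q_D(q_N) = (252 - 2q_N)/4.
The leader anticipates this reaction. Substituting into P = 312 - 2Q gives P = 186 - q_N, so π_N = (186 - q_N)q_N - 52q_N.
Maximising: ∂π_N/∂q_N = 134 - 2q_N = 0, giving q_N = 67.
Then q_D = (252 - 2·67)/4 = 59/2.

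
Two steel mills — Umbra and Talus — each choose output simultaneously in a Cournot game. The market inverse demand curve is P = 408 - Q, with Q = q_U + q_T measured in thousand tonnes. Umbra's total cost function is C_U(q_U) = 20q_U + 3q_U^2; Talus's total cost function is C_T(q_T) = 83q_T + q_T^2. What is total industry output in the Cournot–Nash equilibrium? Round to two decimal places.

110.94

Umbra's profit: π_U = (408 - Q)q_U - (20q_U + 3q_U²). Setting ∂π_U/∂q_U = 0: 388 - 8q_U - (q_T) = 0.
Talus's profit: π_T = (408 - Q)q_T - (83q_T + q_T²). Setting ∂π_T/∂q_T = 0: 325 - 4q_T - (q_U) = 0.
So q_U = (388 - q_T)/8 and q_T = (325 - q_U)/4.
Solving the pair: q_U = 1227/31, q_T = 71.3548.
Total output Q = 1227/31 + 71.3548 = 110.9355.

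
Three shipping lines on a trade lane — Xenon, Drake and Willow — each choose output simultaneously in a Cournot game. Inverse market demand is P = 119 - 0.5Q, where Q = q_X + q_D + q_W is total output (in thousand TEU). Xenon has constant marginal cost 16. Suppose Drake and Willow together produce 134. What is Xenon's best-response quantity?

With rivals' combined output fixed at 134, Xenon's profit is π_X = (119 - (1/2)·134 - (1/2)q_X)q_X - (16q_X) = (52 - (1/2)q_X)q_X - (16q_X).
∂π_X/∂q_X = 36 - q_X = 0, so q_X = 36.

36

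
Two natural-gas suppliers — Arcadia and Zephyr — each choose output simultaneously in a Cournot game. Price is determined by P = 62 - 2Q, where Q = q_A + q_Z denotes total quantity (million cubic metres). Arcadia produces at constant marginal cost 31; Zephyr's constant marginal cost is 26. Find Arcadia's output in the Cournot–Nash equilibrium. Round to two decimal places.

4.33

Arcadia's profit: π_A = (62 - 2Q)q_A - (31q_A). Setting ∂π_A/∂q_A = 0: 31 - 4q_A - 2(q_Z) = 0.
Zephyr's first-order condition: 36 - 4q_Z - 2(q_A) = 0.
So q_A = (31 - 2q_Z)/4 and q_Z = (36 - 2q_A)/4.
Solving the pair: q_A = 13/3, q_Z = 41/6.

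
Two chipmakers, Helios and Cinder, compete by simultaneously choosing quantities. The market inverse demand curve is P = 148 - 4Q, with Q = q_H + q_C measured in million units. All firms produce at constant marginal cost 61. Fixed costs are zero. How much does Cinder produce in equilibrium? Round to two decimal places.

Each firm earns π_i = (148 - 4Q)q_i - 61q_i.
Setting ∂π_i/∂q_i = 0 with rivals' quantities fixed: 87 - 8q_i - 4q_j = 0.
With identical firms every q_j equals q_i, so q_j = q_i and 87 = 12q_i, giving q_i = 29/4.

7.25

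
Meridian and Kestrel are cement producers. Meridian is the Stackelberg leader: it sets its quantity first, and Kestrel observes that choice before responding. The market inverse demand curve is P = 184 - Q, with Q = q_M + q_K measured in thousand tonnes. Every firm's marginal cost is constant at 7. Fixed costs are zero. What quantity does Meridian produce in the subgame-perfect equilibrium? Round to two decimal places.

88.50

The follower Kestrel best-responds to any q_M: π_K = (184 - Q)q_K - 7q_K.
Follower FOC: 177 - q_M - 2q_K = 0, so q_K(q_M) = (177 - q_M)/2.
Meridian substitutes q_K(q_M) into its own profit: π_M = q_M(184 - q_M - (177 - q_M)/2) - 7q_M = (191/2 - (1/2)q_M)q_M - 7q_M.
Leader FOC: 177/2 - q_M = 0, so q_M = 177/2.
Then q_K = (177 - 177/2)/2 = 177/4.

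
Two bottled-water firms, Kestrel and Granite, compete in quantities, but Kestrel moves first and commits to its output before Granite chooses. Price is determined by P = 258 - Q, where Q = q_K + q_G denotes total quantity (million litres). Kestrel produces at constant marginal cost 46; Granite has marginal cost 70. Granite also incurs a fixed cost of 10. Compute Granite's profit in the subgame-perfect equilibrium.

1215

Solve by backward induction. Given q_K, the follower Granite maximises π_G = (258 - q_K - q_G)q_G - 70q_G.
Setting the follower's marginal profit to zero, 188 - q_K - 2q_G = 0, i.e. q_G = (188 - q_K)/2.
Kestrel substitutes q_G(q_K) into its own profit: π_K = q_K(258 - q_K - (188 - q_K)/2) - 46q_K = (164 - (1/2)q_K)q_K - 46q_K.
Maximising: ∂π_K/∂q_K = 118 - q_K = 0, giving q_K = 118.
Then q_G = (188 - 118)/2 = 35.
Price P = 258 - 153 = 105.
Granite's profit: (105 - 70)·35 - 10 = 1215.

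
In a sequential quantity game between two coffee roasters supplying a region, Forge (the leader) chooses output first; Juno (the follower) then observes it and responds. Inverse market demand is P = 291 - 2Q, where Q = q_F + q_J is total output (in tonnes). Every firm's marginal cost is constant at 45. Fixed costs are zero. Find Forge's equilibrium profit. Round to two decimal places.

3782.25

The follower Juno best-responds to any q_F: π_J = (291 - 2Q)q_J - 45q_J.
Follower FOC: 246 - 2q_F - 4q_J = 0, so q_J(q_F) = (246 - 2q_F)/4.
Forge substitutes q_J(q_F) into its own profit: π_F = q_F(291 - 2q_F - (246 - 2q_F)/2) - 45q_F = (168 - q_F)q_F - 45q_F.
The leader's first-order condition 123 - 2q_F = 0 yields q_F = 123/2.
Then q_J = (246 - 2·(123/2))/4 = 123/4.
Price P = 291 - 2·(369/4) = 213/2.
Forge's profit: (213/2 - 45)·(123/2) = 3782.2500.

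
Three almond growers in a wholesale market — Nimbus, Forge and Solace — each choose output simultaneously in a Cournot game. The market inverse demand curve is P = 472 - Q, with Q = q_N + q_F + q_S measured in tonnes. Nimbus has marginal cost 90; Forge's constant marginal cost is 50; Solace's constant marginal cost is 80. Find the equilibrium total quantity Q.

Nimbus's profit: π_N = (472 - Q)q_N - (90q_N). Setting ∂π_N/∂q_N = 0: 382 - 2q_N - (q_F + q_S) = 0.
Forge's first-order condition: 422 - 2q_F - (q_N + q_S) = 0.
Solace's profit: π_S = (472 - Q)q_S - (80q_S). Setting ∂π_S/∂q_S = 0: 392 - 2q_S - (q_N + q_F) = 0.
Adding the 3 conditions: 1196 − 2Q − 2Q = 0, i.e. Q = 299.
Back-substituting: q_N = (382 − 299) = 83, q_F = (422 − 299) = 123, q_S = (392 − 299) = 93.
Total output Q = 83 + 123 + 93 = 299.

299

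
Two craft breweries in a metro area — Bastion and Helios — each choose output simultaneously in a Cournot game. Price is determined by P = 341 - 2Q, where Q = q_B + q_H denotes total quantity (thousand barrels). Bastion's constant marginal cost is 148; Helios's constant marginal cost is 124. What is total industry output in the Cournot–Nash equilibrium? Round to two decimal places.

Bastion's profit: π_B = (341 - 2Q)q_B - (148q_B). Setting ∂π_B/∂q_B = 0: 193 - 4q_B - 2(q_H) = 0.
Helios's profit: π_H = (341 - 2Q)q_H - (124q_H). Setting ∂π_H/∂q_H = 0: 217 - 4q_H - 2(q_B) = 0.
So q_B = (193 - 2q_H)/4 and q_H = (217 - 2q_B)/4.
Solving the pair: q_B = 169/6, q_H = 241/6.
Total output Q = 169/6 + 241/6 = 205/3.

68.33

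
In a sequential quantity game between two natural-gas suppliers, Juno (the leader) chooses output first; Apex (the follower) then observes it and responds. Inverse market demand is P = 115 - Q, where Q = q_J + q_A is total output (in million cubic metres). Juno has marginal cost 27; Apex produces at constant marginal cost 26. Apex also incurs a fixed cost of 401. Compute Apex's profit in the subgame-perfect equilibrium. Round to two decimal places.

116.56

The follower Apex best-responds to any q_J: π_A = (115 - Q)q_A - 26q_A.
Follower FOC: 89 - q_J - 2q_A = 0, so q_A(q_J) = (89 - q_J)/2.
The leader anticipates this reaction. Substituting into P = 115 - Q gives P = 141/2 - (1/2)q_J, so π_J = (141/2 - (1/2)q_J)q_J - 27q_J.
Maximising: ∂π_J/∂q_J = 87/2 - q_J = 0, giving q_J = 87/2.
Then q_A = (89 - 87/2)/2 = 91/4.
Price P = 115 - 265/4 = 195/4.
Apex's profit: (195/4 - 26)·(91/4) - 401 = 1865/16.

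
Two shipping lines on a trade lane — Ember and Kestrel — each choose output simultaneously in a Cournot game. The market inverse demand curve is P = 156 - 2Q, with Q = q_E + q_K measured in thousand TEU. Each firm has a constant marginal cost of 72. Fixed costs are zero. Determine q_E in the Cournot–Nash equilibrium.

14

Each firm earns π_i = (156 - 2Q)q_i - 72q_i.
Setting ∂π_i/∂q_i = 0 with rivals' quantities fixed: 84 - 4q_i - 2q_j = 0.
With identical firms every q_j equals q_i, so q_j = q_i and 84 = 6q_i, giving q_i = 14.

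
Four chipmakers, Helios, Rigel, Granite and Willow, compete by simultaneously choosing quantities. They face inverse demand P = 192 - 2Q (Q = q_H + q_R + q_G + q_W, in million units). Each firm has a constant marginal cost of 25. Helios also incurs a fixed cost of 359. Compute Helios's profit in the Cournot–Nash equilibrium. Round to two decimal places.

A representative firm's profit is π_i = q_i(192 - 2Q) - 25q_i.
Setting ∂π_i/∂q_i = 0 with rivals' quantities fixed: 167 - 4q_i - 2·Σ_{j≠i} q_j = 0.
With identical firms every q_j equals q_i, so Σ_{j≠i} q_j = 3q_i and 167 = 10q_i, giving q_i = 167/10.
Price P = 192 - 2·(334/5) = 292/5.
Helios's profit: (292/5 - 25)·(167/10) - 359 = 198.7800.

198.78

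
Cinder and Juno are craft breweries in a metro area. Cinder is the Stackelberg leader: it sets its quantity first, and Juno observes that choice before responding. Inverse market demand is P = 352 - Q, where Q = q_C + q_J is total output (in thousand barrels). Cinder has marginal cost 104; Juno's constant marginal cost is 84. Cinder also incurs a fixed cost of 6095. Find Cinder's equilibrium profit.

403

Solve by backward induction. Given q_C, the follower Juno maximises π_J = (352 - q_C - q_J)q_J - 84q_J.
Setting the follower's marginal profit to zero, 268 - q_C - 2q_J = 0, i.e. q_J = (268 - q_C)/2.
Cinder substitutes q_J(q_C) into its own profit: π_C = q_C(352 - q_C - (268 - q_C)/2) - 104q_C = (218 - (1/2)q_C)q_C - 104q_C.
Leader FOC: 114 - q_C = 0, so q_C = 114.
Then q_J = (268 - 114)/2 = 77.
Price P = 352 - 191 = 161.
Cinder's profit: (161 - 104)·114 - 6095 = 403.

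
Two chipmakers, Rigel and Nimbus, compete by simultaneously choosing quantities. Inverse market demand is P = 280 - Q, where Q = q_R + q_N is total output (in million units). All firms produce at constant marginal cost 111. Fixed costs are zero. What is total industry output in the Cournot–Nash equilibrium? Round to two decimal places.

112.67

Each firm earns π_i = (280 - Q)q_i - 111q_i.
First-order condition (treating rivals' output as given): 169 - 2q_i - q_j = 0.
By symmetry each firm produces the same amount; substituting q_j = q_i yields q_i = 169/3.
Total output Q = 169/3 + 169/3 = 338/3.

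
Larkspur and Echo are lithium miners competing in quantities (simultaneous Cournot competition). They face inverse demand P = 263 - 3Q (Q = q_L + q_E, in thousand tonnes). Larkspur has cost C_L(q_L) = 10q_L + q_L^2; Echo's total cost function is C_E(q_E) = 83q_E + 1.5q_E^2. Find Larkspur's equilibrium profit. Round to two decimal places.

Larkspur's profit: π_L = (263 - 3Q)q_L - (10q_L + q_L²). Setting ∂π_L/∂q_L = 0: 253 - 8q_L - 3(q_E) = 0.
Echo's profit: π_E = (263 - 3Q)q_E - (83q_E + (3/2)q_E²). Setting ∂π_E/∂q_E = 0: 180 - 9q_E - 3(q_L) = 0.
Rearranging gives the reaction functions q_L = (253 - 3q_E)/8 and q_E = (180 - 3q_L)/9.
Solving the pair: q_L = 193/7, q_E = 227/21.
Price P = 263 - 3·(806/21) = 1035/7.
Larkspur's profit: (1035/7)·(193/7) - 10·(193/7) - (193/7)² = 3040.7347.

3040.73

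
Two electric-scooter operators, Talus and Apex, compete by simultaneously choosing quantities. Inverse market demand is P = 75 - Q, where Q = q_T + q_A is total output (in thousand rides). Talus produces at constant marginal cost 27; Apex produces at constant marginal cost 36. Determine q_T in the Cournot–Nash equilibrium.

19

Talus's profit: π_T = (75 - Q)q_T - (27q_T). Setting ∂π_T/∂q_T = 0: 48 - 2q_T - (q_A) = 0.
Apex's first-order condition: 39 - 2q_A - (q_T) = 0.
So q_T = (48 - q_A)/2 and q_A = (39 - q_T)/2.
Substituting one into the other gives q_T = 19 and q_A = 10.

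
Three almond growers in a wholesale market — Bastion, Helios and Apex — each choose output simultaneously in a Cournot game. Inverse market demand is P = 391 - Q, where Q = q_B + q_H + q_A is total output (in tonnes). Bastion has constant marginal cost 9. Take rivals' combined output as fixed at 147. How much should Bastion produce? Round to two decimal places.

117.50

With rivals' combined output fixed at 147, Bastion's profit is π_B = (391 - 147 - q_B)q_B - (9q_B) = (244 - q_B)q_B - (9q_B).
∂π_B/∂q_B = 235 - 2q_B = 0, so q_B = 235/2.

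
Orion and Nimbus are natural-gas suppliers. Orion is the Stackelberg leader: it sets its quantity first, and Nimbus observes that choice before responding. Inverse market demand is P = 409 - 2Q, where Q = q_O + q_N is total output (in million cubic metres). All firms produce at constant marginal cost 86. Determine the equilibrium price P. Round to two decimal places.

Solve by backward induction. Given q_O, the follower Nimbus maximises π_N = (409 - 2q_O - 2q_N)q_N - 86q_N.
∂π_N/∂q_N = 323 - 2q_O - 4q_N = 0 gives the reaction function q_N = (323 - 2q_O)/4.
The leader anticipates this reaction. Substituting into P = 409 - 2Q gives P = 495/2 - q_O, so π_O = (495/2 - q_O)q_O - 86q_O.
The leader's first-order condition 323/2 - 2q_O = 0 yields q_O = 323/4.
Then q_N = (323 - 2·(323/4))/4 = 323/8.
Total output Q = 969/8, so price P = 409 - 2·(969/8) = 667/4.

166.75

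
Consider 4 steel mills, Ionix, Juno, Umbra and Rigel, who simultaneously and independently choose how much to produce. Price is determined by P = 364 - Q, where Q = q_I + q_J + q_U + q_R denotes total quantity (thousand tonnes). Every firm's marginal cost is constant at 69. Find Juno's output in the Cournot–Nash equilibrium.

Each firm earns π_i = (364 - Q)q_i - 69q_i.
Setting ∂π_i/∂q_i = 0 with rivals' quantities fixed: 295 - 2q_i - Σ_{j≠i} q_j = 0.
With identical firms every q_j equals q_i, so Σ_{j≠i} q_j = 3q_i and 295 = 5q_i, giving q_i = 59.

59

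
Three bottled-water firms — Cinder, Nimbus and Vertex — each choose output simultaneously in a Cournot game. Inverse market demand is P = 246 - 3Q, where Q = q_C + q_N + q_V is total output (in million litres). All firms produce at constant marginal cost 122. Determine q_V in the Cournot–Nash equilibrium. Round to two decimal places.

A representative firm's profit is π_i = q_i(246 - 3Q) - 122q_i.
First-order condition (treating rivals' output as given): 124 - 6q_i - 3·Σ_{j≠i} q_j = 0.
With identical firms every q_j equals q_i, so Σ_{j≠i} q_j = 2q_i and 124 = 12q_i, giving q_i = 31/3.

10.33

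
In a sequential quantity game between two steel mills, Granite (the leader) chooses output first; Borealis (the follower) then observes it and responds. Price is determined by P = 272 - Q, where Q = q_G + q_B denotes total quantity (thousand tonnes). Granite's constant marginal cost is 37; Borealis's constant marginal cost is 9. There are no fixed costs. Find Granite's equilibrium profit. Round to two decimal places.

The follower Borealis best-responds to any q_G: π_B = (272 - Q)q_B - 9q_B.
Setting the follower's marginal profit to zero, 263 - q_G - 2q_B = 0, i.e. q_B = (263 - q_G)/2.
Granite substitutes q_B(q_G) into its own profit: π_G = q_G(272 - q_G - (263 - q_G)/2) - 37q_G = (281/2 - (1/2)q_G)q_G - 37q_G.
The leader's first-order condition 207/2 - q_G = 0 yields q_G = 207/2.
Then q_B = (263 - 207/2)/2 = 319/4.
Price P = 272 - 733/4 = 355/4.
Granite's profit: (355/4 - 37)·(207/2) = 5356.1250.

5356.13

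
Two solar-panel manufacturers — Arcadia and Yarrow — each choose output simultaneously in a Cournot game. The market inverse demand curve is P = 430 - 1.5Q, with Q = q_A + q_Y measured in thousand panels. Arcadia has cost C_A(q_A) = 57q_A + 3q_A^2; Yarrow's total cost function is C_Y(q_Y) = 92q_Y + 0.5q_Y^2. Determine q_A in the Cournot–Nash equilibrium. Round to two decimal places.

29.19

Arcadia's profit: π_A = (430 - 1.5Q)q_A - (57q_A + 3q_A²). Setting ∂π_A/∂q_A = 0: 373 - 9q_A - (3/2)(q_Y) = 0.
Yarrow's first-order condition: 338 - 4q_Y - (3/2)(q_A) = 0.
So q_A = (373 - (3/2)q_Y)/9 and q_Y = (338 - (3/2)q_A)/4.
Substituting one into the other gives q_A = 788/27 and q_Y = 662/9.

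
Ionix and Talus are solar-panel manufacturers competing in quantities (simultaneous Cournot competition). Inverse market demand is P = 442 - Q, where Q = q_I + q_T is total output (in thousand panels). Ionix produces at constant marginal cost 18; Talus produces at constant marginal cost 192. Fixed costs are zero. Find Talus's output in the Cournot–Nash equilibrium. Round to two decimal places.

Ionix's profit: π_I = (442 - Q)q_I - (18q_I). Setting ∂π_I/∂q_I = 0: 424 - 2q_I - (q_T) = 0.
Talus's first-order condition: 250 - 2q_T - (q_I) = 0.
So q_I = (424 - q_T)/2 and q_T = (250 - q_I)/2.
Solving the pair: q_I = 598/3, q_T = 76/3.

25.33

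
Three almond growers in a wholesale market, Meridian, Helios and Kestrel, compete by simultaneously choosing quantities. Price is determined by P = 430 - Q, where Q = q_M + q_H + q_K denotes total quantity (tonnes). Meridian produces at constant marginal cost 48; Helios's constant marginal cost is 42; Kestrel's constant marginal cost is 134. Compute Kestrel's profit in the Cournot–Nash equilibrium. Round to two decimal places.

870.25

Meridian's profit: π_M = (430 - Q)q_M - (48q_M). Setting ∂π_M/∂q_M = 0: 382 - 2q_M - (q_H + q_K) = 0.
Helios's profit: π_H = (430 - Q)q_H - (42q_H). Setting ∂π_H/∂q_H = 0: 388 - 2q_H - (q_M + q_K) = 0.
Kestrel's first-order condition: 296 - 2q_K - (q_M + q_H) = 0.
Summing all 3 equations gives 1066 − 4Q = 0, hence Q = 533/2.
Back-substituting: q_M = (382 − 533/2) = 231/2, q_H = (388 − 533/2) = 243/2, q_K = (296 − 533/2) = 59/2.
Price P = 430 - 533/2 = 327/2.
Kestrel's profit: (327/2 - 134)·(59/2) = 870.2500.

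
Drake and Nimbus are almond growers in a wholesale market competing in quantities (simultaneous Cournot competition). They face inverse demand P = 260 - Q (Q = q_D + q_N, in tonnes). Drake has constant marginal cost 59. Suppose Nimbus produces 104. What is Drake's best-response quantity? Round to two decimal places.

48.50

With the rival's output fixed at 104, Drake's profit is π_D = (260 - 104 - q_D)q_D - (59q_D) = (156 - q_D)q_D - (59q_D).
∂π_D/∂q_D = 97 - 2q_D = 0, so q_D = 97/2.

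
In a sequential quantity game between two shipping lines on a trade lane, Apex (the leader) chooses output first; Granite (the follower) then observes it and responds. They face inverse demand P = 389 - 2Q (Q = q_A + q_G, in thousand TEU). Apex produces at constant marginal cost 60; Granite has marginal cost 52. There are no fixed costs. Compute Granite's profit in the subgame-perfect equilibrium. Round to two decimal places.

Solve by backward induction. Given q_A, the follower Granite maximises π_G = (389 - 2q_A - 2q_G)q_G - 52q_G.
Setting the follower's marginal profit to zero, 337 - 2q_A - 4q_G = 0, i.e. q_G = (337 - 2q_A)/4.
Apex substitutes q_G(q_A) into its own profit: π_A = q_A(389 - 2q_A - (337 - 2q_A)/2) - 60q_A = (441/2 - q_A)q_A - 60q_A.
Maximising: ∂π_A/∂q_A = 321/2 - 2q_A = 0, giving q_A = 321/4.
Then q_G = (337 - 2·(321/4))/4 = 353/8.
Price P = 389 - 2·(995/8) = 561/4.
Granite's profit: (561/4 - 52)·(353/8) = 3894.0313.

3894.03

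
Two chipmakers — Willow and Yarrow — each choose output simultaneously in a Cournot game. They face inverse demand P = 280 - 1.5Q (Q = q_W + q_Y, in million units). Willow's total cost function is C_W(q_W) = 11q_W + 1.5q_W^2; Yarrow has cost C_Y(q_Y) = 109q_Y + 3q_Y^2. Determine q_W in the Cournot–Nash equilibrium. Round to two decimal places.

41.83

Willow's profit: π_W = (280 - 1.5Q)q_W - (11q_W + (3/2)q_W²). Setting ∂π_W/∂q_W = 0: 269 - 6q_W - (3/2)(q_Y) = 0.
Yarrow's profit: π_Y = (280 - 1.5Q)q_Y - (109q_Y + 3q_Y²). Setting ∂π_Y/∂q_Y = 0: 171 - 9q_Y - (3/2)(q_W) = 0.
So q_W = (269 - (3/2)q_Y)/6 and q_Y = (171 - (3/2)q_W)/9.
Solving the pair: q_W = 962/23, q_Y = 830/69.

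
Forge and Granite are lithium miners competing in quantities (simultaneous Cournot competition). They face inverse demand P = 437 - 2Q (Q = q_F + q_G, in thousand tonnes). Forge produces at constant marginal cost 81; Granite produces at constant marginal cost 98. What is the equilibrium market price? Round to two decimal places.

Forge's profit: π_F = (437 - 2Q)q_F - (81q_F). Setting ∂π_F/∂q_F = 0: 356 - 4q_F - 2(q_G) = 0.
Granite's profit: π_G = (437 - 2Q)q_G - (98q_G). Setting ∂π_G/∂q_G = 0: 339 - 4q_G - 2(q_F) = 0.
Rearranging gives the reaction functions q_F = (356 - 2q_G)/4 and q_G = (339 - 2q_F)/4.
Substituting one into the other gives q_F = 373/6 and q_G = 161/3.
Total output Q = 695/6, so price P = 437 - 2·(695/6) = 616/3.

205.33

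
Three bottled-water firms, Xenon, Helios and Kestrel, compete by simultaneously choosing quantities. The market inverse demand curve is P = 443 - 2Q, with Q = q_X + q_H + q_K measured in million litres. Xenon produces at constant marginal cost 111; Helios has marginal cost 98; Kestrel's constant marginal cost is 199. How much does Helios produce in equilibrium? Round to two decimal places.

Xenon's profit: π_X = (443 - 2Q)q_X - (111q_X). Setting ∂π_X/∂q_X = 0: 332 - 4q_X - 2(q_H + q_K) = 0.
Helios's first-order condition: 345 - 4q_H - 2(q_X + q_K) = 0.
Kestrel's profit: π_K = (443 - 2Q)q_K - (199q_K). Setting ∂π_K/∂q_K = 0: 244 - 4q_K - 2(q_X + q_H) = 0.
Summing all 3 equations gives 921 − 8Q = 0, hence Q = 921/8.
Back-substituting: q_X = (332 − 921/4)/2 = 407/8, q_H = (345 − 921/4)/2 = 459/8, q_K = (244 − 921/4)/2 = 55/8.

57.38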